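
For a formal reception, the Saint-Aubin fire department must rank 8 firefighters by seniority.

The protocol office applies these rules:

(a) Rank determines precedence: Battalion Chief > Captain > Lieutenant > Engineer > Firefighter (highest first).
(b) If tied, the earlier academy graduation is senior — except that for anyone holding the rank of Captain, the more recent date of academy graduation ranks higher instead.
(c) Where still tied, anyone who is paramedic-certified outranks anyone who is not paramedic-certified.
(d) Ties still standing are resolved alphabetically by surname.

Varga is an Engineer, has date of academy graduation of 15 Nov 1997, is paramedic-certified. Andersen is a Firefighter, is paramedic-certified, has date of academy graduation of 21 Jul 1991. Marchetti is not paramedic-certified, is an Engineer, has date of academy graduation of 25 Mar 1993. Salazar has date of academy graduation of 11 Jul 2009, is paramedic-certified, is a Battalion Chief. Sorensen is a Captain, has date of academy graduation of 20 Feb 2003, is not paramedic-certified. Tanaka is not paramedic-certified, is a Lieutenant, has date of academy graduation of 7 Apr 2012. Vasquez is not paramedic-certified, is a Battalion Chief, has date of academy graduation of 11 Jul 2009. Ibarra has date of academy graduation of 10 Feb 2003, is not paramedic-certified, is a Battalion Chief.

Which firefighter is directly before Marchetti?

Tanaka

By rank: Ibarra, Salazar and Vasquez (Battalion Chief); then Sorensen (Captain); then Tanaka (Lieutenant); then Marchetti and Varga (Engineer); then Andersen (Firefighter).
Among Ibarra, Salazar and Vasquez, by date of academy graduation (earlier first): Ibarra (10 Feb 2003) before Salazar and Vasquez (11 Jul 2009).
Among Salazar and Vasquez, paramedic-certified before not paramedic-certified: Salazar (paramedic-certified) before Vasquez (not paramedic-certified).
Among Marchetti and Varga, by date of academy graduation (earlier first): Marchetti (25 Mar 1993) before Varga (15 Nov 1997).
Order: Ibarra, Salazar, Vasquez, Sorensen, Tanaka, Marchetti, Varga, Andersen.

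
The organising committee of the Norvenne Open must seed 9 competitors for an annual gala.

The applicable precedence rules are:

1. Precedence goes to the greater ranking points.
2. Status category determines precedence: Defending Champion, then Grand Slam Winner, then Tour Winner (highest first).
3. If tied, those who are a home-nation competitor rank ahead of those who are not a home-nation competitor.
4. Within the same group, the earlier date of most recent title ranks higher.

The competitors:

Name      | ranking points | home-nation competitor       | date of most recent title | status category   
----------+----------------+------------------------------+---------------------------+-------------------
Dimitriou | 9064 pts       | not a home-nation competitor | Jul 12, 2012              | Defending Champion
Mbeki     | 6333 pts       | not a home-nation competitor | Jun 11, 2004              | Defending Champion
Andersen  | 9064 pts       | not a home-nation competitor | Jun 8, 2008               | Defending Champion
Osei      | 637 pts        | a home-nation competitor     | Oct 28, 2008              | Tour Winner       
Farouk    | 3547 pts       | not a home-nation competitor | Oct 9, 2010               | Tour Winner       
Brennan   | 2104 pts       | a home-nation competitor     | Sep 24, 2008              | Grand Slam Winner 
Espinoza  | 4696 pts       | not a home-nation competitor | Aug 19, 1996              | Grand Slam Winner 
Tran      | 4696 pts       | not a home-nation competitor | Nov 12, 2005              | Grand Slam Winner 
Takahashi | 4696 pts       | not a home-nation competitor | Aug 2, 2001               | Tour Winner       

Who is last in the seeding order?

Osei

By ranking points (higher first): Andersen and Dimitriou (both 9064 pts); then Mbeki (6333 pts); then Espinoza, Tran and Takahashi (each 4696 pts); then Farouk (3547 pts); then Brennan (2104 pts); then Osei (637 pts).
Andersen and Dimitriou are each Defending Champion, so the next rule applies.
Andersen and Dimitriou are each not a home-nation competitor, so the next rule applies.
Among Andersen and Dimitriou, by date of most recent title (earlier first): Andersen (Jun 8, 2008) before Dimitriou (Jul 12, 2012).
Among Espinoza, Tran and Takahashi, by status category: Espinoza and Tran (Grand Slam Winner) before Takahashi (Tour Winner).
Espinoza and Tran are each not a home-nation competitor, so the next rule applies.
Among Espinoza and Tran, by date of most recent title (earlier first): Espinoza (Aug 19, 1996) before Tran (Nov 12, 2005).
Order: Andersen, Dimitriou, Mbeki, Espinoza, Tran, Takahashi, Farouk, Brennan, Osei.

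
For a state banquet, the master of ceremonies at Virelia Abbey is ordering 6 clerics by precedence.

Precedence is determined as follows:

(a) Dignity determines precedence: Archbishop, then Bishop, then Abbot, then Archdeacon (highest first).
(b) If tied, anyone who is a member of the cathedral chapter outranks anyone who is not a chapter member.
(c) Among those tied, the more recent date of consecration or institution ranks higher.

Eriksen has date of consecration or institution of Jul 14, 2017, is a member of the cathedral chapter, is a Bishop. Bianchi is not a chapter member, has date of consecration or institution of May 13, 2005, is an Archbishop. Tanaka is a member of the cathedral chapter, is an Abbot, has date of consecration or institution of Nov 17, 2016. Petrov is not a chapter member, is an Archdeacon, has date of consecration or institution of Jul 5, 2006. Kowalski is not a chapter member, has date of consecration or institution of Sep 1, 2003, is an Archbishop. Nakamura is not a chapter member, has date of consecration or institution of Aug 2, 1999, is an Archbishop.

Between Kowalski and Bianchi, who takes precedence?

Bianchi

By dignity: Bianchi, Kowalski and Nakamura (Archbishop); then Eriksen (Bishop); then Tanaka (Abbot); then Petrov (Archdeacon).
Bianchi, Kowalski and Nakamura are each not a chapter member, so the next rule applies.
Among Bianchi, Kowalski and Nakamura, by date of consecration or institution (later first): Bianchi (May 13, 2005) before Kowalski (Sep 1, 2003) before Nakamura (Aug 2, 1999).
So Bianchi takes precedence.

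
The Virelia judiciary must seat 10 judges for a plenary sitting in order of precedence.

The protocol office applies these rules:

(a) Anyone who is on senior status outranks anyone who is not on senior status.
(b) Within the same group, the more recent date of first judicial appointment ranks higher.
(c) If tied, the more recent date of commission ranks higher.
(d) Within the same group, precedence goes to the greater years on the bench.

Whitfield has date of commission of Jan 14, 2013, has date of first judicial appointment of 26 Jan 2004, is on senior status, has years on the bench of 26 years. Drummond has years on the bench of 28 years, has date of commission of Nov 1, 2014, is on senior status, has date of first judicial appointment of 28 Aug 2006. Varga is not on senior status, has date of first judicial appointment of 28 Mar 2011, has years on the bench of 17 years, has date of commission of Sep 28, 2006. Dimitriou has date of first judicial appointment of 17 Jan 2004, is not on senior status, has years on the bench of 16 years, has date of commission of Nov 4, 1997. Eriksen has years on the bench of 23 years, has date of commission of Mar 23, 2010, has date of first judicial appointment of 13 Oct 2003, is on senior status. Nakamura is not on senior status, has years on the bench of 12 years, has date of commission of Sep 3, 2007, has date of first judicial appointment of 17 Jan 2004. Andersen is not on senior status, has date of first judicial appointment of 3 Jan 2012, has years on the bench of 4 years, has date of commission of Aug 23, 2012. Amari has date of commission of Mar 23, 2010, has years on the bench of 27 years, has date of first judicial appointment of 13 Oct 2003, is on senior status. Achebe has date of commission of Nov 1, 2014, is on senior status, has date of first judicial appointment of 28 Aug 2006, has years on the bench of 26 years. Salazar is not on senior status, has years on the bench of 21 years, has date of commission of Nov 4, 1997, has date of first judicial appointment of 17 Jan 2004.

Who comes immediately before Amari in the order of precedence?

Whitfield

By the first rule: Drummond, Achebe, Whitfield, Amari and Eriksen (each on senior status); then Andersen, Varga, Nakamura, Salazar and Dimitriou (each not on senior status).
Among Drummond, Achebe, Whitfield, Amari and Eriksen, by date of first judicial appointment (later first): Drummond and Achebe (28 Aug 2006) before Whitfield (26 Jan 2004) before Amari and Eriksen (13 Oct 2003).
Drummond and Achebe both have date of commission Nov 1, 2014, so the next rule applies.
Among Drummond and Achebe, by years on the bench (higher first): Drummond (28 years) before Achebe (26 years).
Amari and Eriksen both have date of commission Mar 23, 2010, so the next rule applies.
Among Amari and Eriksen, by years on the bench (higher first): Amari (27 years) before Eriksen (23 years).
Among Andersen, Varga, Nakamura, Salazar and Dimitriou, by date of first judicial appointment (later first): Andersen (3 Jan 2012) before Varga (28 Mar 2011) before Nakamura, Salazar and Dimitriou (17 Jan 2004).
Among Nakamura, Salazar and Dimitriou, by date of commission (later first): Nakamura (Sep 3, 2007) before Salazar and Dimitriou (Nov 4, 1997).
Among Salazar and Dimitriou, by years on the bench (higher first): Salazar (21 years) before Dimitriou (16 years).
Order: Drummond, Achebe, Whitfield, Amari, Eriksen, Andersen, Varga, Nakamura, Salazar, Dimitriou.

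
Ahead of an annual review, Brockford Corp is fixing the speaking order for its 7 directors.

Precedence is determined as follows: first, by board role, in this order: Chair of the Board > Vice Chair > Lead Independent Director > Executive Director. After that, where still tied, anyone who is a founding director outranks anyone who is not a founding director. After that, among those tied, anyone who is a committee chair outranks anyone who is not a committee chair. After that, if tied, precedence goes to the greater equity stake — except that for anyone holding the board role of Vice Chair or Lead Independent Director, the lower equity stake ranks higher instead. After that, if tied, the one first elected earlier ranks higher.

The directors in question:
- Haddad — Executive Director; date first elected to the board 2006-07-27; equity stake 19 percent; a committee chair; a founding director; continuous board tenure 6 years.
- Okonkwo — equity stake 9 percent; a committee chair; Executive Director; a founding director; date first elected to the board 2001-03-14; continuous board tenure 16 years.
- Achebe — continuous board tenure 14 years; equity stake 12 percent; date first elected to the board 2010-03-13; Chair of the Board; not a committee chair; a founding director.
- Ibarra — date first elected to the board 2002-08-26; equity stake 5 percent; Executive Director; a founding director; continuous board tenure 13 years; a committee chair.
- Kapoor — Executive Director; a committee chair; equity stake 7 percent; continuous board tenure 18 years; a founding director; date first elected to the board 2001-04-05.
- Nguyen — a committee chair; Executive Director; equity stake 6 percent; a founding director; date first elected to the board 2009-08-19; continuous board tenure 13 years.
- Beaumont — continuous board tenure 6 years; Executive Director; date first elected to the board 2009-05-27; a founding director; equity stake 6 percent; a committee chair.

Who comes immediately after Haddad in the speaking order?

Okonkwo

By board role: Achebe (Chair of the Board); then Haddad, Okonkwo, Kapoor, Beaumont, Nguyen and Ibarra (Executive Director).
Haddad, Okonkwo, Kapoor, Beaumont, Nguyen and Ibarra are each a founding director, so the next rule applies.
Haddad, Okonkwo, Kapoor, Beaumont, Nguyen and Ibarra are each a committee chair, so the next rule applies.
Among Haddad, Okonkwo, Kapoor, Beaumont, Nguyen and Ibarra, by equity stake (higher first): Haddad (19 percent) before Okonkwo (9 percent) before Kapoor (7 percent) before Beaumont and Nguyen (6 percent) before Ibarra (5 percent).
Among Beaumont and Nguyen, by date first elected to the board (earlier first): Beaumont (2009-05-27) before Nguyen (2009-08-19).
Order: Achebe, Haddad, Okonkwo, Kapoor, Beaumont, Nguyen, Ibarra.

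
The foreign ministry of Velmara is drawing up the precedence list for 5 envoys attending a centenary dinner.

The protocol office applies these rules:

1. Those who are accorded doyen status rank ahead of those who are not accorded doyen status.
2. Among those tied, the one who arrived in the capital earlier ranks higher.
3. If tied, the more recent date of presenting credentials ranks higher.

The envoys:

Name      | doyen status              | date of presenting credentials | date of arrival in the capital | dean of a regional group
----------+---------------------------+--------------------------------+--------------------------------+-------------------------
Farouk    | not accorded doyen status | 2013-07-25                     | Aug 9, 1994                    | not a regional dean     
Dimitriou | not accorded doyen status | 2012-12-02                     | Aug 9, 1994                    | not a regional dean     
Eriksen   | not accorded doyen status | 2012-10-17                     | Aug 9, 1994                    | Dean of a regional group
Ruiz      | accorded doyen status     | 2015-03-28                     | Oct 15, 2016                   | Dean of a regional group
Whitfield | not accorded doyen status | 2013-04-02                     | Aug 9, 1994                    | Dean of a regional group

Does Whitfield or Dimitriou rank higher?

Whitfield

By the first rule: Ruiz (accorded doyen status); then Farouk, Whitfield, Dimitriou and Eriksen (each not accorded doyen status).
Farouk, Whitfield, Dimitriou and Eriksen all have date of arrival in the capital Aug 9, 1994, so the next rule applies.
Among Farouk, Whitfield, Dimitriou and Eriksen, by date of presenting credentials (later first): Farouk (2013-07-25) before Whitfield (2013-04-02) before Dimitriou (2012-12-02) before Eriksen (2012-10-17).
So Whitfield takes precedence.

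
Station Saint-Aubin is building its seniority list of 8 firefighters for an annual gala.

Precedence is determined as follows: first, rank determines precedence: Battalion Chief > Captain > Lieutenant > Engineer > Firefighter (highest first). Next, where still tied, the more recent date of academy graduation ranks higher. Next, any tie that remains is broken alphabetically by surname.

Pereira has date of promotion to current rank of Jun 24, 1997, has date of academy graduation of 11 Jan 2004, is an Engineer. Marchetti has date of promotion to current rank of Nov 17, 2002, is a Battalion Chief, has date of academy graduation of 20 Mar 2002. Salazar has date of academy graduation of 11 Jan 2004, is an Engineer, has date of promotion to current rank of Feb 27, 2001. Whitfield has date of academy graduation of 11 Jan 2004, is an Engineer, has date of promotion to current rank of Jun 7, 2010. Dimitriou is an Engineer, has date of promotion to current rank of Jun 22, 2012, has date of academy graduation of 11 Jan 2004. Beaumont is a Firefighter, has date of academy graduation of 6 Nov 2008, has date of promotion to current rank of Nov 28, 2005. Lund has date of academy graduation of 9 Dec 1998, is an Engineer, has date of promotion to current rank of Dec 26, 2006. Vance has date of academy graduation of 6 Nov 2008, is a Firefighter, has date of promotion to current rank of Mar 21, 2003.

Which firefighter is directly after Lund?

By rank: Marchetti (Battalion Chief); then Dimitriou, Pereira, Salazar, Whitfield and Lund (Engineer); then Beaumont and Vance (Firefighter).
Among Dimitriou, Pereira, Salazar, Whitfield and Lund, by date of academy graduation (later first): Dimitriou, Pereira, Salazar and Whitfield (11 Jan 2004) before Lund (9 Dec 1998).
Among Dimitriou, Pereira, Salazar and Whitfield, alphabetically by surname: Dimitriou before Pereira before Salazar before Whitfield.
Beaumont and Vance both have date of academy graduation 6 Nov 2008, so the next rule applies.
Among Beaumont and Vance, alphabetically by surname: Beaumont before Vance.
Order: Marchetti, Dimitriou, Pereira, Salazar, Whitfield, Lund, Beaumont, Vance.

Beaumont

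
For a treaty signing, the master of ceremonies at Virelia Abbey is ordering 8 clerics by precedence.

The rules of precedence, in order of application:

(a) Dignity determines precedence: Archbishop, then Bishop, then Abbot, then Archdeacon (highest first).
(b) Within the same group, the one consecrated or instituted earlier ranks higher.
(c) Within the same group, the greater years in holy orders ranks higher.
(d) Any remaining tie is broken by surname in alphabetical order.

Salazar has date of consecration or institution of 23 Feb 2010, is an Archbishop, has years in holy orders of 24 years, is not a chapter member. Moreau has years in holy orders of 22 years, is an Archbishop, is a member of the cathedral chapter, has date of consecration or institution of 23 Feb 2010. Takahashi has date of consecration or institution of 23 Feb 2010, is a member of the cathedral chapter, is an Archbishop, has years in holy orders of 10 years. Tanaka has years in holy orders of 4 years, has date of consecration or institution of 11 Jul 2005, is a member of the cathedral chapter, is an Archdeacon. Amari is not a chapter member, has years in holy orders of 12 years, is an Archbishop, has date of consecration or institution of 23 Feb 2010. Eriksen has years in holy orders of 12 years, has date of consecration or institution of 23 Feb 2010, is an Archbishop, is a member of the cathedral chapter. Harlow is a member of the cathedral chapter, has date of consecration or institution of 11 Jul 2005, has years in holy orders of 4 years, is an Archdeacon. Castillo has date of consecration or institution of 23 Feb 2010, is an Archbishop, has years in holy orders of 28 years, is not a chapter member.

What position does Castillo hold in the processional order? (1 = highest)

1

By dignity: Castillo, Salazar, Moreau, Amari, Eriksen and Takahashi (Archbishop); then Harlow and Tanaka (Archdeacon).
Castillo, Salazar, Moreau, Amari, Eriksen and Takahashi all have date of consecration or institution 23 Feb 2010, so the next rule applies.
Among Castillo, Salazar, Moreau, Amari, Eriksen and Takahashi, by years in holy orders (higher first): Castillo (28 years) before Salazar (24 years) before Moreau (22 years) before Amari and Eriksen (12 years) before Takahashi (10 years).
Among Amari and Eriksen, alphabetically by surname: Amari before Eriksen.
Harlow and Tanaka both have date of consecration or institution 11 Jul 2005, so the next rule applies.
Harlow and Tanaka both have years in holy orders 4 years, so the next rule applies.
Among Harlow and Tanaka, alphabetically by surname: Harlow before Tanaka.
Order: Castillo, Salazar, Moreau, Amari, Eriksen, Takahashi, Harlow, Tanaka. So position 1.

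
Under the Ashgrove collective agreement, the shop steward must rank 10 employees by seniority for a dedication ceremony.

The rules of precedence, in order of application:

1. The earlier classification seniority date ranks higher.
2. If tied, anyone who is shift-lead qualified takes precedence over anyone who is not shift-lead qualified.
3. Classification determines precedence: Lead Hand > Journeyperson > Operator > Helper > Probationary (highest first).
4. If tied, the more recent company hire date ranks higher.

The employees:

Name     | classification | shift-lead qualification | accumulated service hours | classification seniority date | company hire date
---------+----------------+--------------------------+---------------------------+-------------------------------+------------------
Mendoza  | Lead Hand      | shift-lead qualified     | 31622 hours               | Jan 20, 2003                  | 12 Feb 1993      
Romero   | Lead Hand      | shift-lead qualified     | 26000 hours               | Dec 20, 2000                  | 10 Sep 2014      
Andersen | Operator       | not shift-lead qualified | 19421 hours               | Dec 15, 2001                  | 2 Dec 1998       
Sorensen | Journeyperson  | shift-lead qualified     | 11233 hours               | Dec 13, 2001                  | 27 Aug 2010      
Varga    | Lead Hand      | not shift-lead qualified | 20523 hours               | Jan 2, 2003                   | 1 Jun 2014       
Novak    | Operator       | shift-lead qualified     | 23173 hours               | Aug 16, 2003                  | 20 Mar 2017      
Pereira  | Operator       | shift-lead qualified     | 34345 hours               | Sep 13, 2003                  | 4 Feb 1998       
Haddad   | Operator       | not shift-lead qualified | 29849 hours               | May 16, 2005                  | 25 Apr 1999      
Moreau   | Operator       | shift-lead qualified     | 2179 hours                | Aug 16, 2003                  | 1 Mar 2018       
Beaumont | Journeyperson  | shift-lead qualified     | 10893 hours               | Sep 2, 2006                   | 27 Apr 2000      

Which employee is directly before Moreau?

By classification seniority date (earlier first): Romero (Dec 20, 2000); then Sorensen (Dec 13, 2001); then Andersen (Dec 15, 2001); then Varga (Jan 2, 2003); then Mendoza (Jan 20, 2003); then Moreau and Novak (both Aug 16, 2003); then Pereira (Sep 13, 2003); then Haddad (May 16, 2005); then Beaumont (Sep 2, 2006).
Moreau and Novak are each shift-lead qualified, so the next rule applies.
Moreau and Novak are each Operator, so the next rule applies.
Among Moreau and Novak, by company hire date (later first): Moreau (1 Mar 2018) before Novak (20 Mar 2017).
Order: Romero, Sorensen, Andersen, Varga, Mendoza, Moreau, Novak, Pereira, Haddad, Beaumont.

Mendoza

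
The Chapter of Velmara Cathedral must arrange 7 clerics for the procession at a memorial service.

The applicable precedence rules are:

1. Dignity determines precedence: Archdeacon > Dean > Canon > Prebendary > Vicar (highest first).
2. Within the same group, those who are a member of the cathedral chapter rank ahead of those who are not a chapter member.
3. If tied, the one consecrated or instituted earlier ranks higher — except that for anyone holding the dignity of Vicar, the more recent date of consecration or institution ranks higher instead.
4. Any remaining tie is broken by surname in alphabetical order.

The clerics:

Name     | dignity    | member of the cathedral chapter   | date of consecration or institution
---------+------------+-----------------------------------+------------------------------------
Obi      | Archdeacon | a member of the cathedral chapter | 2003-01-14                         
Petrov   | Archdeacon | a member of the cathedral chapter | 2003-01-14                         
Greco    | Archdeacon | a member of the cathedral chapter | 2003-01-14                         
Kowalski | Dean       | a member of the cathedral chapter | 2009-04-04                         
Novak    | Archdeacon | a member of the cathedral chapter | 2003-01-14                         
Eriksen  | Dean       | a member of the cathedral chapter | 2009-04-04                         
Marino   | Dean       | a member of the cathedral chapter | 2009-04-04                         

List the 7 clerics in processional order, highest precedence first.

By dignity: Greco, Novak, Obi and Petrov (Archdeacon); then Eriksen, Kowalski and Marino (Dean).
Greco, Novak, Obi and Petrov are each a member of the cathedral chapter, so the next rule applies.
Greco, Novak, Obi and Petrov all have date of consecration or institution 2003-01-14, so the next rule applies.
Among Greco, Novak, Obi and Petrov, alphabetically by surname: Greco before Novak before Obi before Petrov.
Eriksen, Kowalski and Marino are each a member of the cathedral chapter, so the next rule applies.
Eriksen, Kowalski and Marino all have date of consecration or institution 2009-04-04, so the next rule applies.
Among Eriksen, Kowalski and Marino, alphabetically by surname: Eriksen before Kowalski before Marino.
Full order: Greco, Novak, Obi, Petrov, Eriksen, Kowalski, Marino.

Greco, Novak, Obi, Petrov, Eriksen, Kowalski, Marino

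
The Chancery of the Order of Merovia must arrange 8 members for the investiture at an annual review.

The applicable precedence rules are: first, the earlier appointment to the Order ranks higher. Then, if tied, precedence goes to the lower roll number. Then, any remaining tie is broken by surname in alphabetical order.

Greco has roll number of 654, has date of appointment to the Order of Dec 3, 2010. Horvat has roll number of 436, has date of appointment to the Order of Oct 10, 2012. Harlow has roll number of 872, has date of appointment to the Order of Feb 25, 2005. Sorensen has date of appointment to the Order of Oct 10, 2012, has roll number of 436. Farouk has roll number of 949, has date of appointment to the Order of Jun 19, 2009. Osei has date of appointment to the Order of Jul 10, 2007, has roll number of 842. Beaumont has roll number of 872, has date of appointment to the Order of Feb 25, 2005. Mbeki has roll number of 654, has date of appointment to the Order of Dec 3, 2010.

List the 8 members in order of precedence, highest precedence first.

Beaumont, Harlow, Osei, Farouk, Greco, Mbeki, Horvat, Sorensen

By date of appointment to the Order (earlier first): Beaumont and Harlow (both Feb 25, 2005); then Osei (Jul 10, 2007); then Farouk (Jun 19, 2009); then Greco and Mbeki (both Dec 3, 2010); then Horvat and Sorensen (both Oct 10, 2012).
Beaumont and Harlow both have roll number 872, so the next rule applies.
Among Beaumont and Harlow, alphabetically by surname: Beaumont before Harlow.
Greco and Mbeki both have roll number 654, so the next rule applies.
Among Greco and Mbeki, alphabetically by surname: Greco before Mbeki.
Horvat and Sorensen both have roll number 436, so the next rule applies.
Among Horvat and Sorensen, alphabetically by surname: Horvat before Sorensen.
Full order: Beaumont, Harlow, Osei, Farouk, Greco, Mbeki, Horvat, Sorensen.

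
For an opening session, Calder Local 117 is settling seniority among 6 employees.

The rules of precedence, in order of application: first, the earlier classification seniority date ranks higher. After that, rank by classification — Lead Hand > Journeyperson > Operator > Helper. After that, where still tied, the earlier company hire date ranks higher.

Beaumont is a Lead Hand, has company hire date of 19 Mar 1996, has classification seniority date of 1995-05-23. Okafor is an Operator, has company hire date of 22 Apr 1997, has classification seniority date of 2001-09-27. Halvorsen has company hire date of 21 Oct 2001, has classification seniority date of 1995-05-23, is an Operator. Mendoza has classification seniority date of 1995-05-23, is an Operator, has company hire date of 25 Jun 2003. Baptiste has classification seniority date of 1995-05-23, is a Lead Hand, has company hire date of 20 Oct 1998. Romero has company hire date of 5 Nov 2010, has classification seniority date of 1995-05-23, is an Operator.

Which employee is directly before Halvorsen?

By classification seniority date (earlier first): Beaumont, Baptiste, Halvorsen, Mendoza and Romero (each 1995-05-23); then Okafor (2001-09-27).
Among Beaumont, Baptiste, Halvorsen, Mendoza and Romero, by classification: Beaumont and Baptiste (Lead Hand) before Halvorsen, Mendoza and Romero (Operator).
Among Beaumont and Baptiste, by company hire date (earlier first): Beaumont (19 Mar 1996) before Baptiste (20 Oct 1998).
Among Halvorsen, Mendoza and Romero, by company hire date (earlier first): Halvorsen (21 Oct 2001) before Mendoza (25 Jun 2003) before Romero (5 Nov 2010).
Order: Beaumont, Baptiste, Halvorsen, Mendoza, Romero, Okafor.

Baptiste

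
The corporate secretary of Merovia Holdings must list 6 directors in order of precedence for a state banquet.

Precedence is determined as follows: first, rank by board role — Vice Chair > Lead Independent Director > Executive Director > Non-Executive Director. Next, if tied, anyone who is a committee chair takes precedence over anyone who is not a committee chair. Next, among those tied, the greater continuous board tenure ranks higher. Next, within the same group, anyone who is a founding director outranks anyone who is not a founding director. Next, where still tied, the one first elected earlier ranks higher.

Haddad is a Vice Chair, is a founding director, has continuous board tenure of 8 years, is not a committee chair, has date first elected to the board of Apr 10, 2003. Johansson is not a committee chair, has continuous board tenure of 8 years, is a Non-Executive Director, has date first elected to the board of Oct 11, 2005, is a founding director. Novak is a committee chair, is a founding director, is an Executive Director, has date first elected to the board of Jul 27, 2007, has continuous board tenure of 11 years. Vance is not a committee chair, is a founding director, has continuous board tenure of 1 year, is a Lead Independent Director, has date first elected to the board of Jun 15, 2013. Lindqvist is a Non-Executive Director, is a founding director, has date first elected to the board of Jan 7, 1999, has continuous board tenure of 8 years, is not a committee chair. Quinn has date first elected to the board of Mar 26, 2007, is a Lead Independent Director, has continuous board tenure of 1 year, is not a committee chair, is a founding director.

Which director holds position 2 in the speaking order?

Quinn

By board role: Haddad (Vice Chair); then Quinn and Vance (Lead Independent Director); then Novak (Executive Director); then Lindqvist and Johansson (Non-Executive Director).
Quinn and Vance are each not a committee chair, so the next rule applies.
Quinn and Vance both have continuous board tenure 1 year, so the next rule applies.
Quinn and Vance are each a founding director, so the next rule applies.
Among Quinn and Vance, by date first elected to the board (earlier first): Quinn (Mar 26, 2007) before Vance (Jun 15, 2013).
Lindqvist and Johansson are each not a committee chair, so the next rule applies.
Lindqvist and Johansson both have continuous board tenure 8 years, so the next rule applies.
Lindqvist and Johansson are each a founding director, so the next rule applies.
Among Lindqvist and Johansson, by date first elected to the board (earlier first): Lindqvist (Jan 7, 1999) before Johansson (Oct 11, 2005).
Order: Haddad, Quinn, Vance, Novak, Lindqvist, Johansson.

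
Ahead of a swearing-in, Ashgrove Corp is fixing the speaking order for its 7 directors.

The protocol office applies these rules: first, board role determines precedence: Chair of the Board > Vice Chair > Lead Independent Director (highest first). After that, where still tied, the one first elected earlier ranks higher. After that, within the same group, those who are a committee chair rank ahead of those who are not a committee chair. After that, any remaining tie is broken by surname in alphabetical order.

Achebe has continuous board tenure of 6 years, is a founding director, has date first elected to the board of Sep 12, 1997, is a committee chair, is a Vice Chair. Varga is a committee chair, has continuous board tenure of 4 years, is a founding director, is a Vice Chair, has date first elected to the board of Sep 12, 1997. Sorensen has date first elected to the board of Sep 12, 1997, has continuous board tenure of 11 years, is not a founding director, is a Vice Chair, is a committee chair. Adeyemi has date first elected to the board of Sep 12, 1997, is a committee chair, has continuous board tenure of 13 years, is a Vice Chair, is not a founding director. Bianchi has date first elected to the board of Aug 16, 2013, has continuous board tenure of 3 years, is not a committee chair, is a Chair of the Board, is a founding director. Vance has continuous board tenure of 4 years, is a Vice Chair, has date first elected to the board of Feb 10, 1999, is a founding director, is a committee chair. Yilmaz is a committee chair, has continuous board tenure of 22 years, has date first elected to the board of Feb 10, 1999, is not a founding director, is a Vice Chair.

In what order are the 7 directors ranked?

Bianchi, Achebe, Adeyemi, Sorensen, Varga, Vance, Yilmaz

By board role: Bianchi (Chair of the Board); then Achebe, Adeyemi, Sorensen, Varga, Vance and Yilmaz (Vice Chair).
Among Achebe, Adeyemi, Sorensen, Varga, Vance and Yilmaz, by date first elected to the board (earlier first): Achebe, Adeyemi, Sorensen and Varga (Sep 12, 1997) before Vance and Yilmaz (Feb 10, 1999).
Achebe, Adeyemi, Sorensen and Varga are each a committee chair, so the next rule applies.
Among Achebe, Adeyemi, Sorensen and Varga, alphabetically by surname: Achebe before Adeyemi before Sorensen before Varga.
Vance and Yilmaz are each a committee chair, so the next rule applies.
Among Vance and Yilmaz, alphabetically by surname: Vance before Yilmaz.
Full order: Bianchi, Achebe, Adeyemi, Sorensen, Varga, Vance, Yilmaz.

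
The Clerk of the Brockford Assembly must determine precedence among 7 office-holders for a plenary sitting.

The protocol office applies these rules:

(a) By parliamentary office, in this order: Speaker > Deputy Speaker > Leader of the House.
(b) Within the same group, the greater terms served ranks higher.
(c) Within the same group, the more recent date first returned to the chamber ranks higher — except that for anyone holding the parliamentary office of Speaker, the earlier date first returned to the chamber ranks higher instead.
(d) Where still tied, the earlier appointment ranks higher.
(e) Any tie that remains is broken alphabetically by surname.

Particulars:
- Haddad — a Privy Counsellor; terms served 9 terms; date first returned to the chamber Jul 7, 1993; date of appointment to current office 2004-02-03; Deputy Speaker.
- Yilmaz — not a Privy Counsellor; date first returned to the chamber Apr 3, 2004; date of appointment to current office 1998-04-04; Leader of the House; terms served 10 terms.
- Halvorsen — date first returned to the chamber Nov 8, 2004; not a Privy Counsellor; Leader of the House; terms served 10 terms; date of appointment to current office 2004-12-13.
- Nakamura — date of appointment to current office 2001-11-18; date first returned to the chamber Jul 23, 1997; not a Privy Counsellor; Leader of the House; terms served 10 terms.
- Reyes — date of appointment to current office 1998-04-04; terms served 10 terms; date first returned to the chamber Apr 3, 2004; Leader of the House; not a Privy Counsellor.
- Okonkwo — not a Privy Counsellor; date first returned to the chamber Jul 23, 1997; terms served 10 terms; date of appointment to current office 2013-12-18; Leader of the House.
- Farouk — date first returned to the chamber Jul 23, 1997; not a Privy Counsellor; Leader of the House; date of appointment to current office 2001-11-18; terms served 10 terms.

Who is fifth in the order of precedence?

Farouk

By parliamentary office: Haddad (Deputy Speaker); then Halvorsen, Reyes, Yilmaz, Farouk, Nakamura and Okonkwo (Leader of the House).
Halvorsen, Reyes, Yilmaz, Farouk, Nakamura and Okonkwo all have terms served 10 terms, so the next rule applies.
Among Halvorsen, Reyes, Yilmaz, Farouk, Nakamura and Okonkwo, by date first returned to the chamber (later first): Halvorsen (Nov 8, 2004) before Reyes and Yilmaz (Apr 3, 2004) before Farouk, Nakamura and Okonkwo (Jul 23, 1997).
Reyes and Yilmaz both have date of appointment to current office 1998-04-04, so the next rule applies.
Among Reyes and Yilmaz, alphabetically by surname: Reyes before Yilmaz.
Among Farouk, Nakamura and Okonkwo, by date of appointment to current office (earlier first): Farouk and Nakamura (2001-11-18) before Okonkwo (2013-12-18).
Among Farouk and Nakamura, alphabetically by surname: Farouk before Nakamura.
Order: Haddad, Halvorsen, Reyes, Yilmaz, Farouk, Nakamura, Okonkwo.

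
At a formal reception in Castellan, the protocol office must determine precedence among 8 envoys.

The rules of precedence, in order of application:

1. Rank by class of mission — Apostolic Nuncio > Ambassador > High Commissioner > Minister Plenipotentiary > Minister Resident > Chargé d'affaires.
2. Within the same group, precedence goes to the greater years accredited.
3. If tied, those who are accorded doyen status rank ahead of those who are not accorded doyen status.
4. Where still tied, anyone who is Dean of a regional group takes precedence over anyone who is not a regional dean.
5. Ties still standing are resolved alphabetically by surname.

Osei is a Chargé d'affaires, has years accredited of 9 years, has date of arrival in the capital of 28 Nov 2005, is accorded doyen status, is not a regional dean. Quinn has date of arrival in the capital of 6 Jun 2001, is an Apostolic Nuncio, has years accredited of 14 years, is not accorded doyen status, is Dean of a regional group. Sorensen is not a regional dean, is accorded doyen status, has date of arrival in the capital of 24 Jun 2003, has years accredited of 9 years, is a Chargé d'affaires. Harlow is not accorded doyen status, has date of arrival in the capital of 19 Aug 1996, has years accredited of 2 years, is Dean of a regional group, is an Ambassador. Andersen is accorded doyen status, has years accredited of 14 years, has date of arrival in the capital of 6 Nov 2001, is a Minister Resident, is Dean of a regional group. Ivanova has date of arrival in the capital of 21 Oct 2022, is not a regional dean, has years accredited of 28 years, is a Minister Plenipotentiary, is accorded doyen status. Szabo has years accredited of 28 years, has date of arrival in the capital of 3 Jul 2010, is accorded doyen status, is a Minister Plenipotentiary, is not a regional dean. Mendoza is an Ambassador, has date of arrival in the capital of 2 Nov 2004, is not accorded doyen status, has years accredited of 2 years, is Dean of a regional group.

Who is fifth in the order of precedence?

Szabo

By class of mission: Quinn (Apostolic Nuncio); then Harlow and Mendoza (Ambassador); then Ivanova and Szabo (Minister Plenipotentiary); then Andersen (Minister Resident); then Osei and Sorensen (Chargé d'affaires).
Harlow and Mendoza both have years accredited 2 years, so the next rule applies.
Harlow and Mendoza are each not accorded doyen status, so the next rule applies.
Harlow and Mendoza are each Dean of a regional group, so the next rule applies.
Among Harlow and Mendoza, alphabetically by surname: Harlow before Mendoza.
Ivanova and Szabo both have years accredited 28 years, so the next rule applies.
Ivanova and Szabo are each accorded doyen status, so the next rule applies.
Ivanova and Szabo are each not a regional dean, so the next rule applies.
Among Ivanova and Szabo, alphabetically by surname: Ivanova before Szabo.
Osei and Sorensen both have years accredited 9 years, so the next rule applies.
Osei and Sorensen are each accorded doyen status, so the next rule applies.
Osei and Sorensen are each not a regional dean, so the next rule applies.
Among Osei and Sorensen, alphabetically by surname: Osei before Sorensen.
Order: Quinn, Harlow, Mendoza, Ivanova, Szabo, Andersen, Osei, Sorensen.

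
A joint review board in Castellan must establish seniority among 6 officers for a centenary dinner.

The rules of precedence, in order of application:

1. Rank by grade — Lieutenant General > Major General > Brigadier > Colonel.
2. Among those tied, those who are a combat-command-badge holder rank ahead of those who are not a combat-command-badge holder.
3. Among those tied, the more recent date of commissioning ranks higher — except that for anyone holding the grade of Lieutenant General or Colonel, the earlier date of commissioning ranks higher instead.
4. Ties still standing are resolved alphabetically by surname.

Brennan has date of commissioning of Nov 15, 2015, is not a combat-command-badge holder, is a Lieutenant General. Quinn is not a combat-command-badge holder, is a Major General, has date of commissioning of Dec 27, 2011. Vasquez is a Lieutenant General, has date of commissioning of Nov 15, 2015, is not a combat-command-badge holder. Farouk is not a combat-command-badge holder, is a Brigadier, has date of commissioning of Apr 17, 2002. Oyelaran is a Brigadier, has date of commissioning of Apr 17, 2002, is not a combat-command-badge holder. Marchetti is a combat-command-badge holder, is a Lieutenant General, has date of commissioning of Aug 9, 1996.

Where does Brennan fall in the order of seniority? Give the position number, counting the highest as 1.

2

By grade: Marchetti, Brennan and Vasquez (Lieutenant General); then Quinn (Major General); then Farouk and Oyelaran (Brigadier).
Among Marchetti, Brennan and Vasquez, a combat-command-badge holder before not a combat-command-badge holder: Marchetti (a combat-command-badge holder) before Brennan and Vasquez (not a combat-command-badge holder).
Brennan and Vasquez both have date of commissioning Nov 15, 2015, so the next rule applies.
Among Brennan and Vasquez, alphabetically by surname: Brennan before Vasquez.
Farouk and Oyelaran are each not a combat-command-badge holder, so the next rule applies.
Farouk and Oyelaran both have date of commissioning Apr 17, 2002, so the next rule applies.
Among Farouk and Oyelaran, alphabetically by surname: Farouk before Oyelaran.
Order: Marchetti, Brennan, Vasquez, Quinn, Farouk, Oyelaran. So position 2.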